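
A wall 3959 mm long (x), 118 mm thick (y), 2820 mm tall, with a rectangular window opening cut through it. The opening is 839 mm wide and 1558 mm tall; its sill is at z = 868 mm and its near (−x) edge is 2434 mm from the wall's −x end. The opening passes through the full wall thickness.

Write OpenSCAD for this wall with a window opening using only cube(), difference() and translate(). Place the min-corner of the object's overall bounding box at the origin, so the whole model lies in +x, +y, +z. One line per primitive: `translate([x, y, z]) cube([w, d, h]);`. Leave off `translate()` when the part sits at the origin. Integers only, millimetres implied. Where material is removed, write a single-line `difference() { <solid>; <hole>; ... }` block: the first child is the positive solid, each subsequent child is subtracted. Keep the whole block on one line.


difference() { cube([3959, 118, 2820]); translate([2434, 0, 868]) cube([839, 118, 1558]); }


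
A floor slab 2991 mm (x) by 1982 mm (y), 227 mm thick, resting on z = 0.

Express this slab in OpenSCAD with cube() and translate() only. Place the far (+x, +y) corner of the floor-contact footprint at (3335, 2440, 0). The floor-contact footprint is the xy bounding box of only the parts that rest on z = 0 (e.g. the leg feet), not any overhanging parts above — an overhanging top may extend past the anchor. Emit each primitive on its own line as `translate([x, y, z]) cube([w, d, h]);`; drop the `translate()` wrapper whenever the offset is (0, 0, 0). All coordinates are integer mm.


translate([344, 458, 0]) cube([2991, 1982, 227]);


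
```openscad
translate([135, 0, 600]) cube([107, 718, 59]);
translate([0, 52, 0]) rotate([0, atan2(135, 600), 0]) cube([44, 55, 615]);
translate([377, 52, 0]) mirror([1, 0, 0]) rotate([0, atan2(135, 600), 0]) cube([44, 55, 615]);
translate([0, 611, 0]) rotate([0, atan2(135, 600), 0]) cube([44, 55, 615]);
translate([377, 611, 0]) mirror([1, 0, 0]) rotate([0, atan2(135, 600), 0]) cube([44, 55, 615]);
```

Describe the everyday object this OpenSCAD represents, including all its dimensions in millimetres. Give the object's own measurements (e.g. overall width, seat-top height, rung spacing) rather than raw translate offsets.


A sawhorse. A 107×718×59 mm beam (x, y, z) sits on two A-frame leg pairs. Each pair is two raked legs of 44×55 mm section (55 mm along y) splaying symmetrically in x. Each leg rises 600 mm vertically over 135 mm of horizontal reach and is 615 mm long along its own axis. Every leg's outer bottom edge rests on the floor and its outer top edge meets a bottom edge of the beam — the left legs (tilting toward +x) meet the beam's −x bottom edge, the right legs (their mirror images, tilting toward −x) meet its +x bottom edge — so the leg tops tuck under the beam, the beam's underside is 600 mm above the floor, and the feet are 377 mm apart outside-to-outside with the beam centred between them. The two leg pairs are set in 52 mm from either end of the beam.


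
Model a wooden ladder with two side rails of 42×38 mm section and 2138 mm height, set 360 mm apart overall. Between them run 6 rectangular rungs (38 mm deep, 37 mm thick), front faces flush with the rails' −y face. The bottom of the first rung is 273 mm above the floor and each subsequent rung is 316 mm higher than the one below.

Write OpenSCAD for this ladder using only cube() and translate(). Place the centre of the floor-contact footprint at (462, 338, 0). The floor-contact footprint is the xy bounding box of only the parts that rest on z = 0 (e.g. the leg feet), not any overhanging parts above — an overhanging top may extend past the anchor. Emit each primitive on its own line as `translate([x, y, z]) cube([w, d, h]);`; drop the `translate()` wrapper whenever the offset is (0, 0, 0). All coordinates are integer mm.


translate([282, 319, 0]) cube([42, 38, 2138]);
translate([600, 319, 0]) cube([42, 38, 2138]);
translate([324, 319, 273]) cube([276, 38, 37]);
translate([324, 319, 589]) cube([276, 38, 37]);
translate([324, 319, 905]) cube([276, 38, 37]);
translate([324, 319, 1221]) cube([276, 38, 37]);
translate([324, 319, 1537]) cube([276, 38, 37]);
translate([324, 319, 1853]) cube([276, 38, 37]);


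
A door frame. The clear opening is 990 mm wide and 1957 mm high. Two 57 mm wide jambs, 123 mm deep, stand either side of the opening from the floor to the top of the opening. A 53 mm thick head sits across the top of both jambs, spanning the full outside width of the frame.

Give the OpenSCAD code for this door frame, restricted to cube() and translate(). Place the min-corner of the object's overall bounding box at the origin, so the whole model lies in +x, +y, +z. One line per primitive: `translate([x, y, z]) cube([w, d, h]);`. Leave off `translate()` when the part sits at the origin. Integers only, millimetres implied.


cube([57, 123, 1957]);
translate([1047, 0, 0]) cube([57, 123, 1957]);
translate([0, 0, 1957]) cube([1104, 123, 53]);


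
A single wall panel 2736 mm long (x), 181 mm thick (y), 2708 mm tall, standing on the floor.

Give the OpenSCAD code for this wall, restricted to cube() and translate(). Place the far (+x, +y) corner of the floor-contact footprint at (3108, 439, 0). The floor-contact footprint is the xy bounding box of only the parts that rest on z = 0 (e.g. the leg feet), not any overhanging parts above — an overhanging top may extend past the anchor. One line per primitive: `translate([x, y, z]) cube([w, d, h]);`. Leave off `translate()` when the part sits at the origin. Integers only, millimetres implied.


translate([372, 258, 0]) cube([2736, 181, 2708]);


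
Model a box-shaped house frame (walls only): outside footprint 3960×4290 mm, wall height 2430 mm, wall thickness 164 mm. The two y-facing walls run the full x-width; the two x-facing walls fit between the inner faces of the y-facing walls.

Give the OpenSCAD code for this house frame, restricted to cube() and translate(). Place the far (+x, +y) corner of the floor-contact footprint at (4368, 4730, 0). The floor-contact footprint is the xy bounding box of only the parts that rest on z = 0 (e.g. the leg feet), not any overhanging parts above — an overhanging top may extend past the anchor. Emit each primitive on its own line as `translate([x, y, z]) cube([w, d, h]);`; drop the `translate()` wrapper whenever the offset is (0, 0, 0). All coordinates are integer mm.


translate([408, 440, 0]) cube([3960, 164, 2430]);
translate([408, 4566, 0]) cube([3960, 164, 2430]);
translate([408, 604, 0]) cube([164, 3962, 2430]);
translate([4204, 604, 0]) cube([164, 3962, 2430]);


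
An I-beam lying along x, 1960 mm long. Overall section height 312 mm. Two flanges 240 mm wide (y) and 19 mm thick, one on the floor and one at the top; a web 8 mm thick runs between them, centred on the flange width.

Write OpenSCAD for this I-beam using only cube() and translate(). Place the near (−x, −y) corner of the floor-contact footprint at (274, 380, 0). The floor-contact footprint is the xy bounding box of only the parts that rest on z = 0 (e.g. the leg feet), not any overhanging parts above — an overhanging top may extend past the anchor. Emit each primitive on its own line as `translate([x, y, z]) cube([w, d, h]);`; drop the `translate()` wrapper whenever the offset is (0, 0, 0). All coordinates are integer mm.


translate([274, 380, 0]) cube([1960, 240, 19]);
translate([274, 496, 19]) cube([1960, 8, 274]);
translate([274, 380, 293]) cube([1960, 240, 19]);


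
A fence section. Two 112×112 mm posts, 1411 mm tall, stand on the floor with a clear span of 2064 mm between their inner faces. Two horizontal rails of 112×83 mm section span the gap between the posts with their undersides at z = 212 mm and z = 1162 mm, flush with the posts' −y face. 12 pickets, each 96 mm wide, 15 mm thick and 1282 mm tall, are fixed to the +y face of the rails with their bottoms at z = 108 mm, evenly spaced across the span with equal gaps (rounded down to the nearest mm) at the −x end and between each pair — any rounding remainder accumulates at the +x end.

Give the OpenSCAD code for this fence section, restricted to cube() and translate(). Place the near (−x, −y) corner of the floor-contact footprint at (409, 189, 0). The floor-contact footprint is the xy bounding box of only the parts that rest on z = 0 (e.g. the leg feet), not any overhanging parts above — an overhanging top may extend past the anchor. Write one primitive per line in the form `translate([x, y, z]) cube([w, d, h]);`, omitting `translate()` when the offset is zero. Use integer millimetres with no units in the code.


translate([409, 189, 0]) cube([112, 112, 1411]);
translate([2585, 189, 0]) cube([112, 112, 1411]);
translate([521, 189, 212]) cube([2064, 112, 83]);
translate([521, 189, 1162]) cube([2064, 112, 83]);
translate([591, 301, 108]) cube([96, 15, 1282]);
translate([757, 301, 108]) cube([96, 15, 1282]);
translate([923, 301, 108]) cube([96, 15, 1282]);
translate([1089, 301, 108]) cube([96, 15, 1282]);
translate([1255, 301, 108]) cube([96, 15, 1282]);
translate([1421, 301, 108]) cube([96, 15, 1282]);
translate([1587, 301, 108]) cube([96, 15, 1282]);
translate([1753, 301, 108]) cube([96, 15, 1282]);
translate([1919, 301, 108]) cube([96, 15, 1282]);
translate([2085, 301, 108]) cube([96, 15, 1282]);
translate([2251, 301, 108]) cube([96, 15, 1282]);
translate([2417, 301, 108]) cube([96, 15, 1282]);


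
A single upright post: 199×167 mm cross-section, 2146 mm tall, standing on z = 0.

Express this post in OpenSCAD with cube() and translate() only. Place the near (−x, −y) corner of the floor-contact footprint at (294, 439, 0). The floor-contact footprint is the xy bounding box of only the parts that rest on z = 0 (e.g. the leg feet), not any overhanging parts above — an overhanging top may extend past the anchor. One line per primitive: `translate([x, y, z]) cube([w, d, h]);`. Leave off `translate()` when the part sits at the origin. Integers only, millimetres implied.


translate([294, 439, 0]) cube([199, 167, 2146]);


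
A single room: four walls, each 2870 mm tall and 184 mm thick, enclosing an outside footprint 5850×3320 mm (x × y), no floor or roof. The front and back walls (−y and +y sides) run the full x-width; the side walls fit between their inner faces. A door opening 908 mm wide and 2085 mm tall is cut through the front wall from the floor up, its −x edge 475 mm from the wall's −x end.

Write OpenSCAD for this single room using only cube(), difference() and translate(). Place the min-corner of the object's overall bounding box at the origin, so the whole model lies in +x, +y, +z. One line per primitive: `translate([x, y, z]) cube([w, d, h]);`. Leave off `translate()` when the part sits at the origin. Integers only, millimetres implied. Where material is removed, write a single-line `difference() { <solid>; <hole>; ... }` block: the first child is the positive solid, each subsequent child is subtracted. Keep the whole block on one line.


difference() { cube([5850, 184, 2870]); translate([475, 0, 0]) cube([908, 184, 2085]); }
translate([0, 3136, 0]) cube([5850, 184, 2870]);
translate([0, 184, 0]) cube([184, 2952, 2870]);
translate([5666, 184, 0]) cube([184, 2952, 2870]);


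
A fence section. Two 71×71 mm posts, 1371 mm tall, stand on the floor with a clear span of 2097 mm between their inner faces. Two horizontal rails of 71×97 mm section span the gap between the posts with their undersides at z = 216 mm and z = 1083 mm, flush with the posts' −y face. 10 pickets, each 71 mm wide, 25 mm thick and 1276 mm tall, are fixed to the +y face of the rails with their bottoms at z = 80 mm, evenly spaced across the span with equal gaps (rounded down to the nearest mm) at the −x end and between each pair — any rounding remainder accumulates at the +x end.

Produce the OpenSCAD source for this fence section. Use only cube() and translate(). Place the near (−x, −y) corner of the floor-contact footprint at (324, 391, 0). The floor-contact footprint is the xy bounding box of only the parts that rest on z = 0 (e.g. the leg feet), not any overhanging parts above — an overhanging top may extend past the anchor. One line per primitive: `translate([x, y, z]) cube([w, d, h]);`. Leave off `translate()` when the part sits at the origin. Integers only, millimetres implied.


translate([324, 391, 0]) cube([71, 71, 1371]);
translate([2492, 391, 0]) cube([71, 71, 1371]);
translate([395, 391, 216]) cube([2097, 71, 97]);
translate([395, 391, 1083]) cube([2097, 71, 97]);
translate([521, 462, 80]) cube([71, 25, 1276]);
translate([718, 462, 80]) cube([71, 25, 1276]);
translate([915, 462, 80]) cube([71, 25, 1276]);
translate([1112, 462, 80]) cube([71, 25, 1276]);
translate([1309, 462, 80]) cube([71, 25, 1276]);
translate([1506, 462, 80]) cube([71, 25, 1276]);
translate([1703, 462, 80]) cube([71, 25, 1276]);
translate([1900, 462, 80]) cube([71, 25, 1276]);
translate([2097, 462, 80]) cube([71, 25, 1276]);
translate([2294, 462, 80]) cube([71, 25, 1276]);


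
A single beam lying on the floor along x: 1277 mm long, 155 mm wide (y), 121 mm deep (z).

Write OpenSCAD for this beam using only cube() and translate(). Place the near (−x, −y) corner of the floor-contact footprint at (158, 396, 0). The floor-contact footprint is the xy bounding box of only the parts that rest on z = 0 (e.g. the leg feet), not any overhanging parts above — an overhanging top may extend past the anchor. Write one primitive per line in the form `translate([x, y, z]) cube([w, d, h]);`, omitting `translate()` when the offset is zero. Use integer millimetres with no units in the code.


translate([158, 396, 0]) cube([1277, 155, 121]);


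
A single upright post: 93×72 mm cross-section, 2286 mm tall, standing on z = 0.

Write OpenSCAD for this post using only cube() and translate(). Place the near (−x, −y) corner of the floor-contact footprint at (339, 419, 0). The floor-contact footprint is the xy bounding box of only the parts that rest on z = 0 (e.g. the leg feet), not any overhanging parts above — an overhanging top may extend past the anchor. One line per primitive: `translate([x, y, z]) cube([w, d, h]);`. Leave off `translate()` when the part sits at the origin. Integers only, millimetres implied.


translate([339, 419, 0]) cube([93, 72, 2286]);


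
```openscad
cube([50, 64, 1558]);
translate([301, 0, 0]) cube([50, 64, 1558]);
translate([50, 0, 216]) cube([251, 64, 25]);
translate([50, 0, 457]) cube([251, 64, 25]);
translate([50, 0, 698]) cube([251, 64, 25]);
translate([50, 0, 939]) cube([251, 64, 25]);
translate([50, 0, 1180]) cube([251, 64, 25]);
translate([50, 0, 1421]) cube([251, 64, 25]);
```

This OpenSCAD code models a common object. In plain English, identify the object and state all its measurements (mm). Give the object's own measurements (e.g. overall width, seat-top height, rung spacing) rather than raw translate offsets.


A straight ladder. Two 50×64 mm vertical rails, 1558 mm tall, stand 351 mm apart (outside-to-outside) with their front faces coplanar on the −y side. 6 rungs, each 64 mm deep and 25 mm tall, span between the inner faces of the rails, front faces flush with the rails. The lowest rung's underside is at z = 216 mm and rungs are spaced 241 mm apart (underside to underside).


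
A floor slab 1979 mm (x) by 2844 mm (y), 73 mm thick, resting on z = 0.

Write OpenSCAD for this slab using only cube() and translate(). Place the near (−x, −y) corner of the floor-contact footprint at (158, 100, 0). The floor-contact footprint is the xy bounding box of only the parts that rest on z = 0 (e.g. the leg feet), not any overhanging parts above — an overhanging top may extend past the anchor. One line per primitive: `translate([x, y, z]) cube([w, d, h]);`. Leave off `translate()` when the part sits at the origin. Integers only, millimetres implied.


translate([158, 100, 0]) cube([1979, 2844, 73]);


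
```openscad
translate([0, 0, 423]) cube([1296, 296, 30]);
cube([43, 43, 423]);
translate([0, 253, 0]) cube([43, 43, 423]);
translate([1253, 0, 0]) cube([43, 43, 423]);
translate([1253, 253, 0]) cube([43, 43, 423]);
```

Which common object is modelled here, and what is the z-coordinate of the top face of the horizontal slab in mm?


A bench. The seat-top height is 453 mm.

A long slab on four corner posts — a bench. The slab sits at z = 423 with thickness 30, so the top is 423 + 30 = 453 mm.


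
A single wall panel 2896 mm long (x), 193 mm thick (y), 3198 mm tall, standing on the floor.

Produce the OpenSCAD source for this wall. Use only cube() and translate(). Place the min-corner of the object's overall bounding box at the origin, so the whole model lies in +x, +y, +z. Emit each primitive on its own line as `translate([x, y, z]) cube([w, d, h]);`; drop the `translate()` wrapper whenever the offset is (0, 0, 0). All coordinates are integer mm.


cube([2896, 193, 3198]);


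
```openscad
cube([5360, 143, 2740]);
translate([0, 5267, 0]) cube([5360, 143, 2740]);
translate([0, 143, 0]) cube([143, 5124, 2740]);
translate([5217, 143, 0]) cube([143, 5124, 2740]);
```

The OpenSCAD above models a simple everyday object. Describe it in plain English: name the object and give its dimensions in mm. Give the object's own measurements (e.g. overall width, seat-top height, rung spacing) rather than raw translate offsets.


The wall frame of a small rectangular building: four walls, each 2740 mm tall and 143 mm thick, enclosing a footprint 5360 mm (x) by 5410 mm (y) outside-to-outside, with no floor or roof. The front and back walls (the −y and +y sides) span the full width; the two side walls fit between them.


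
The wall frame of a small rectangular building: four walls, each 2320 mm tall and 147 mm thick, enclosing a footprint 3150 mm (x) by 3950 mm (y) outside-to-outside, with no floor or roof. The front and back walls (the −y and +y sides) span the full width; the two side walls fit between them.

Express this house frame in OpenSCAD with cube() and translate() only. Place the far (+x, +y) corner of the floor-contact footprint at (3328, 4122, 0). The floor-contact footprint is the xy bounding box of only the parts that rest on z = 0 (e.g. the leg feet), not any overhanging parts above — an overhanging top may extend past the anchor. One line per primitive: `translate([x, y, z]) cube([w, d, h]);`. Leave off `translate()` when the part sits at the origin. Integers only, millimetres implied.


translate([178, 172, 0]) cube([3150, 147, 2320]);
translate([178, 3975, 0]) cube([3150, 147, 2320]);
translate([178, 319, 0]) cube([147, 3656, 2320]);
translate([3181, 319, 0]) cube([147, 3656, 2320]);


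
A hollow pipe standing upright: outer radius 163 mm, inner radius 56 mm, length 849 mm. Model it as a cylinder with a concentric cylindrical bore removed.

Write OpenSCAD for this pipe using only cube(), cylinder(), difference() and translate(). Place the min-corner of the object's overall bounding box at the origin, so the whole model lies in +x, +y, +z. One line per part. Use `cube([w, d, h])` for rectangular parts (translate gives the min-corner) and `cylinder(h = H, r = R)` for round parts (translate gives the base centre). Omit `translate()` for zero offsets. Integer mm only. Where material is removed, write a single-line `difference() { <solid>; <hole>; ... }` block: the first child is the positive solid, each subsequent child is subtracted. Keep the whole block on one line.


difference() { translate([163, 163, 0]) cylinder(h = 849, r = 163); translate([163, 163, 0]) cylinder(h = 849, r = 56); }


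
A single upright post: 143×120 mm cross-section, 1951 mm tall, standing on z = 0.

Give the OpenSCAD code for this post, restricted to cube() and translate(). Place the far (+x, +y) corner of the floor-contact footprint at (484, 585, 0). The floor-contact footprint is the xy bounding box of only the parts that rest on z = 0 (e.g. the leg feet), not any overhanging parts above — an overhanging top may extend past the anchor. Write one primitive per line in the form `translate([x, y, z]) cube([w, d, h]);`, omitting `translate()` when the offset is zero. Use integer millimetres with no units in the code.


translate([341, 465, 0]) cube([143, 120, 1951]);


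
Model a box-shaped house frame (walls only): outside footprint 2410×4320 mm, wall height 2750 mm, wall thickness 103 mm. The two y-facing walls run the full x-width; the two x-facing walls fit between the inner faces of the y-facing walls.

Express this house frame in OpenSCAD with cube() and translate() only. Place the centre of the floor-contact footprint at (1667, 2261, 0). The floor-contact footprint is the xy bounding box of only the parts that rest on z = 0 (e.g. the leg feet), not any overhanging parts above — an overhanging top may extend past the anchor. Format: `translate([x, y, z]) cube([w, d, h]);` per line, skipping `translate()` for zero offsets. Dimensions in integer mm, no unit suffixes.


translate([462, 101, 0]) cube([2410, 103, 2750]);
translate([462, 4318, 0]) cube([2410, 103, 2750]);
translate([462, 204, 0]) cube([103, 4114, 2750]);
translate([2769, 204, 0]) cube([103, 4114, 2750]);


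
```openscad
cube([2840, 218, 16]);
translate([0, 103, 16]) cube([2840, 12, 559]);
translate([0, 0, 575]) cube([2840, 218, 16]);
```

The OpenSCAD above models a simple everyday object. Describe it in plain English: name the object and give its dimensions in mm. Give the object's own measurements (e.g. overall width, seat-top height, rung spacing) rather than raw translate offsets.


An I-beam lying along x, 2840 mm long. Overall section height 591 mm. Two flanges 218 mm wide (y) and 16 mm thick, one on the floor and one at the top; a web 12 mm thick runs between them, centred on the flange width.


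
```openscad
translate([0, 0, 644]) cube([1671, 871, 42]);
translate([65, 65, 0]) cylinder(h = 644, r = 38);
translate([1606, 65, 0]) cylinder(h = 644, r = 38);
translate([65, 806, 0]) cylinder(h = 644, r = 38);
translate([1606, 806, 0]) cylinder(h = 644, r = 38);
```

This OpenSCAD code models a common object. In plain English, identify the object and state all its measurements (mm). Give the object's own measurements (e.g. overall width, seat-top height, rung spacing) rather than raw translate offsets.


A table: top 1671 mm (x) × 871 mm (y), 42 mm thick, upper face at z = 686 mm, on four round legs of 76 mm diameter, each leg's bounding box inset 27 mm from the nearest pair of top edges from z = 0 to the bottom of the top.


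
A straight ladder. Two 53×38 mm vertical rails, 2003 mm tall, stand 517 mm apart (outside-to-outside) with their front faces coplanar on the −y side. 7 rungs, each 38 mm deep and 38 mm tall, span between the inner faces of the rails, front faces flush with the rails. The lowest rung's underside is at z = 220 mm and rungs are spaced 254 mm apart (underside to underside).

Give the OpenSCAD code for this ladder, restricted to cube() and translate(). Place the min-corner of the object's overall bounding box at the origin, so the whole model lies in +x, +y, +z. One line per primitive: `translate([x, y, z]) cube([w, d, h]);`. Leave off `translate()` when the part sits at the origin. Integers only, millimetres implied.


cube([53, 38, 2003]);
translate([464, 0, 0]) cube([53, 38, 2003]);
translate([53, 0, 220]) cube([411, 38, 38]);
translate([53, 0, 474]) cube([411, 38, 38]);
translate([53, 0, 728]) cube([411, 38, 38]);
translate([53, 0, 982]) cube([411, 38, 38]);
translate([53, 0, 1236]) cube([411, 38, 38]);
translate([53, 0, 1490]) cube([411, 38, 38]);
translate([53, 0, 1744]) cube([411, 38, 38]);


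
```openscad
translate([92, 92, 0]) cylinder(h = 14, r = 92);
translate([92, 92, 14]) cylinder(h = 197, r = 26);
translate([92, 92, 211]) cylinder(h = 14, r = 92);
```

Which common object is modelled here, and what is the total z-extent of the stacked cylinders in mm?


A spool. The overall height is 225 mm.

Three coaxial cylinders, large–small–large — a spool. Two 14 mm flanges and a 197 mm core give 14 + 197 + 14 = 225 mm.


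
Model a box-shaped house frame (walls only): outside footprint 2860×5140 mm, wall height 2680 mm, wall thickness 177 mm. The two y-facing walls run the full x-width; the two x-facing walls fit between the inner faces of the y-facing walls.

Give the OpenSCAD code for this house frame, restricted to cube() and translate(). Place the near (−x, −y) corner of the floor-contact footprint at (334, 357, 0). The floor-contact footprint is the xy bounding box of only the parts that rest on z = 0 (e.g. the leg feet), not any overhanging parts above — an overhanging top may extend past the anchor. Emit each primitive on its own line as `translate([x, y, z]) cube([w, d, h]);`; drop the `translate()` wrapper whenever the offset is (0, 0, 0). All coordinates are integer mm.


translate([334, 357, 0]) cube([2860, 177, 2680]);
translate([334, 5320, 0]) cube([2860, 177, 2680]);
translate([334, 534, 0]) cube([177, 4786, 2680]);
translate([3017, 534, 0]) cube([177, 4786, 2680]);


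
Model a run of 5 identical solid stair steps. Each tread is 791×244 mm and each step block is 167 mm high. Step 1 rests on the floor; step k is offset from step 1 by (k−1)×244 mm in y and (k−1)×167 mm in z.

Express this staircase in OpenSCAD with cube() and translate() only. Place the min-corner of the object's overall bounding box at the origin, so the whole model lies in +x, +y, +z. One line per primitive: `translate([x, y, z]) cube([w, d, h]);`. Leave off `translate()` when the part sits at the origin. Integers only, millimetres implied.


cube([791, 244, 167]);
translate([0, 244, 167]) cube([791, 244, 167]);
translate([0, 488, 334]) cube([791, 244, 167]);
translate([0, 732, 501]) cube([791, 244, 167]);
translate([0, 976, 668]) cube([791, 244, 167]);


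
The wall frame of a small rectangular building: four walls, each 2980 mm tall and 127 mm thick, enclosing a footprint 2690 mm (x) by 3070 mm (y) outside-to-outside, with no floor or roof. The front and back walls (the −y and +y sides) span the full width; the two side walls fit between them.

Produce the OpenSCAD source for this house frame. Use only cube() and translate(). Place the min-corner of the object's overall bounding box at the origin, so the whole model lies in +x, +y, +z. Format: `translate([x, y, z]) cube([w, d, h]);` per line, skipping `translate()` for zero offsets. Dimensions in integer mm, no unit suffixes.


cube([2690, 127, 2980]);
translate([0, 2943, 0]) cube([2690, 127, 2980]);
translate([0, 127, 0]) cube([127, 2816, 2980]);
translate([2563, 127, 0]) cube([127, 2816, 2980]);


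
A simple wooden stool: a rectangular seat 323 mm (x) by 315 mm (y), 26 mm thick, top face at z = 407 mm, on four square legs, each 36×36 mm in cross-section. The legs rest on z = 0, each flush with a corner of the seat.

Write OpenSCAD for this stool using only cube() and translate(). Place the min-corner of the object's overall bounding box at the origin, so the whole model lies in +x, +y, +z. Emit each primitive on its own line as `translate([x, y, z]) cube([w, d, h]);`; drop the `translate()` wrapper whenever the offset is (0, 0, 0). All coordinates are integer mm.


translate([0, 0, 381]) cube([323, 315, 26]);
cube([36, 36, 381]);
translate([287, 0, 0]) cube([36, 36, 381]);
translate([0, 279, 0]) cube([36, 36, 381]);
translate([287, 279, 0]) cube([36, 36, 381]);


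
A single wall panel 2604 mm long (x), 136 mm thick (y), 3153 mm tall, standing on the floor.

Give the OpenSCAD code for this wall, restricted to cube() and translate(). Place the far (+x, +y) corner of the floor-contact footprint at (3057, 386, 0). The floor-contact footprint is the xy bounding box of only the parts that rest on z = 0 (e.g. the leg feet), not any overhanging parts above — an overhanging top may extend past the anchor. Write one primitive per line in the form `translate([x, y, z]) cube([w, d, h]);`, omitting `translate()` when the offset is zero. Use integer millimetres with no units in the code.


translate([453, 250, 0]) cube([2604, 136, 3153]);


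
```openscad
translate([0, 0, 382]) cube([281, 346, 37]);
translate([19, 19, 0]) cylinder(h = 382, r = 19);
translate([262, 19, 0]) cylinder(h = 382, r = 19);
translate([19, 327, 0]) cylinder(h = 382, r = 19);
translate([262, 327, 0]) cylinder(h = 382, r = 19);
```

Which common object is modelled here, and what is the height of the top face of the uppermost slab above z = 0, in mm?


A stool. The seat height is 419 mm.

A 281×346×37 slab at z = 382 on four corner cylinders — a stool. The seat top is 382 + 37 = 419 mm.


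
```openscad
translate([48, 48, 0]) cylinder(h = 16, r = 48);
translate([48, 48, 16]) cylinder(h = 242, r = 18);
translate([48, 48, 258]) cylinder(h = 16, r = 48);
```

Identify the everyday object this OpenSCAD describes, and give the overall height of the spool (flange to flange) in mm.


A spool. The overall height is 274 mm.

Three coaxial cylinders, large–small–large — a spool. Two 16 mm flanges and a 242 mm core give 16 + 242 + 16 = 274 mm.


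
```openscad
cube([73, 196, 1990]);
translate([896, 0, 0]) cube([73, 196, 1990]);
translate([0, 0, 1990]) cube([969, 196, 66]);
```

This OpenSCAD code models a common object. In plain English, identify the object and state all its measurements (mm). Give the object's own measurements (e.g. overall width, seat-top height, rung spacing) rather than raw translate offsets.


A door frame. The clear opening is 823 mm wide and 1990 mm high. Two 73 mm wide jambs, 196 mm deep, stand either side of the opening from the floor to the top of the opening. A 66 mm thick head sits across the top of both jambs, spanning the full outside width of the frame.


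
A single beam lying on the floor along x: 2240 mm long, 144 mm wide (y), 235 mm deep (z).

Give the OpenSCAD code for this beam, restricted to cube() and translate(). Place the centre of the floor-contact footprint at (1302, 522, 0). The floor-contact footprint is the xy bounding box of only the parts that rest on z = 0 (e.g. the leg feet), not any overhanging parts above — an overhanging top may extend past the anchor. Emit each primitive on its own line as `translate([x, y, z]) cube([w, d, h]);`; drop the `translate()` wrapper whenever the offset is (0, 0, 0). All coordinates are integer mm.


translate([182, 450, 0]) cube([2240, 144, 235]);


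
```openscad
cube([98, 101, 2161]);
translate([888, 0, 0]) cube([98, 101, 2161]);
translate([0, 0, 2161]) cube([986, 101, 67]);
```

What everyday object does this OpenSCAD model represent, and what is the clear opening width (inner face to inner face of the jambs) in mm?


A door frame. The clear opening width is 790 mm.

Two 2161 mm tall posts with a header on top — a door frame. The left jamb is 98 mm wide at x = 0; the right jamb starts at x = 888. The clear opening is 888 − 98 = 790 mm.


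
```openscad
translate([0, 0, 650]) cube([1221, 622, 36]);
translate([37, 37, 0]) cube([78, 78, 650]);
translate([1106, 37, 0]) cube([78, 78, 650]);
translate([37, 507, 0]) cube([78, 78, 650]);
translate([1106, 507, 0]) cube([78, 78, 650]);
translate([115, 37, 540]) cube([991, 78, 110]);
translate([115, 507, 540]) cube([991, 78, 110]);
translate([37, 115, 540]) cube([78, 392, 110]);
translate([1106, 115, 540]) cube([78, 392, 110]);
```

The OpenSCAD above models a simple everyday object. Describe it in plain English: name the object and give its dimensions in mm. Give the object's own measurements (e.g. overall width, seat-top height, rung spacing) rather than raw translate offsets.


A rectangular dining table. The top is 1221×622×36 mm with its upper surface at z = 686 mm. It stands on four 78×78 mm square legs, each inset 37 mm from the nearest pair of top edges, running from the floor to the underside of the top. Four apron rails, 78 mm thick and 110 mm tall, run between adjacent legs with their top edges flush with the underside of the top and their outer faces flush with the legs' outer faces.


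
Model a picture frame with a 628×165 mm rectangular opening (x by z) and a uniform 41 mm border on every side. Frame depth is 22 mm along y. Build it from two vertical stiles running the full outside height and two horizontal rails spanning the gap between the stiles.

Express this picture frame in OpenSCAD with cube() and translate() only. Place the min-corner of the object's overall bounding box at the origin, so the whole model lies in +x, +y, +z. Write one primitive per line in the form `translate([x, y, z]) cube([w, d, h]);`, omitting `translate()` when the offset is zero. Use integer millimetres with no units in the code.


cube([41, 22, 247]);
translate([669, 0, 0]) cube([41, 22, 247]);
translate([41, 0, 0]) cube([628, 22, 41]);
translate([41, 0, 206]) cube([628, 22, 41]);


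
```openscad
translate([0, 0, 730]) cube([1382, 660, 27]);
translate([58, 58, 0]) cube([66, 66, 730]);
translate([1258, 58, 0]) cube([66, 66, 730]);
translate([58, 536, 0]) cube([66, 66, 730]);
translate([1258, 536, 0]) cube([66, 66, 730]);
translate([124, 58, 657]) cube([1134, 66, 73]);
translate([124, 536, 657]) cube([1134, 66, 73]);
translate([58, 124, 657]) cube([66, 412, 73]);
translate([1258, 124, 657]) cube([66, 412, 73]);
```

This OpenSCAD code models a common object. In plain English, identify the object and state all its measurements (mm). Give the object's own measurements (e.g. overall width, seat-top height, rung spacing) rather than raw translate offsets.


A table: top 1382 mm (x) × 660 mm (y), 27 mm thick, upper face at z = 757 mm, on four 66×66 mm square legs, each inset 58 mm from the nearest pair of top edges from z = 0 to the bottom of the top. Four apron rails, 66 mm thick and 73 mm tall, run between adjacent legs with their top edges flush with the underside of the top and their outer faces flush with the legs' outer faces.


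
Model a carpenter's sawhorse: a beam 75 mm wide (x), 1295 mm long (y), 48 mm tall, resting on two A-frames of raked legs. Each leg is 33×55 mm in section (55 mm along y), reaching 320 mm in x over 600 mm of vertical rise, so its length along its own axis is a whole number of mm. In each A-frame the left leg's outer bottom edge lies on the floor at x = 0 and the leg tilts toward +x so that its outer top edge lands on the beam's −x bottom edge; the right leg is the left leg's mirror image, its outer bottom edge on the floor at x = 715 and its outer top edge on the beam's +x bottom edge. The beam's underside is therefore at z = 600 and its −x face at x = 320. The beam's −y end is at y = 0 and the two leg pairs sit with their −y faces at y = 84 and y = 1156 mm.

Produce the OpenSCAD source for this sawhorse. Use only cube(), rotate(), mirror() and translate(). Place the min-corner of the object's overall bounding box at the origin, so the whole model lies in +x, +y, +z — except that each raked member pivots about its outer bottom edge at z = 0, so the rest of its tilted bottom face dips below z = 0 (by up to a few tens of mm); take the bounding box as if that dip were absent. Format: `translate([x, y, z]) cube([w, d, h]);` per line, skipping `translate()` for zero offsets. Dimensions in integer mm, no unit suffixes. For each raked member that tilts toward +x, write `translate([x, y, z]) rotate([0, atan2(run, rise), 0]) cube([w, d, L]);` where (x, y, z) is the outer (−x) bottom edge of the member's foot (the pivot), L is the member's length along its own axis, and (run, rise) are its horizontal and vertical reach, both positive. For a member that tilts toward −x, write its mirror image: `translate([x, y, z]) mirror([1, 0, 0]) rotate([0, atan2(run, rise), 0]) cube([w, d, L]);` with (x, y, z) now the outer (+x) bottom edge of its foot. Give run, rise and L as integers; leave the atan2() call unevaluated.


translate([320, 0, 600]) cube([75, 1295, 48]);
translate([0, 84, 0]) rotate([0, atan2(320, 600), 0]) cube([33, 55, 680]);
translate([715, 84, 0]) mirror([1, 0, 0]) rotate([0, atan2(320, 600), 0]) cube([33, 55, 680]);
translate([0, 1156, 0]) rotate([0, atan2(320, 600), 0]) cube([33, 55, 680]);
translate([715, 1156, 0]) mirror([1, 0, 0]) rotate([0, atan2(320, 600), 0]) cube([33, 55, 680]);


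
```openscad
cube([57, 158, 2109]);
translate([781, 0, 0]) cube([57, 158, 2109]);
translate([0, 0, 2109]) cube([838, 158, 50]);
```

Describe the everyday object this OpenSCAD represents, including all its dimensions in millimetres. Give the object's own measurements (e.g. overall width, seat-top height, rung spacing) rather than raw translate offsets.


A door frame. The clear opening is 724 mm wide and 2109 mm high. Two 57 mm wide jambs, 158 mm deep, stand either side of the opening from the floor to the top of the opening. A 50 mm thick head sits across the top of both jambs, spanning the full outside width of the frame.


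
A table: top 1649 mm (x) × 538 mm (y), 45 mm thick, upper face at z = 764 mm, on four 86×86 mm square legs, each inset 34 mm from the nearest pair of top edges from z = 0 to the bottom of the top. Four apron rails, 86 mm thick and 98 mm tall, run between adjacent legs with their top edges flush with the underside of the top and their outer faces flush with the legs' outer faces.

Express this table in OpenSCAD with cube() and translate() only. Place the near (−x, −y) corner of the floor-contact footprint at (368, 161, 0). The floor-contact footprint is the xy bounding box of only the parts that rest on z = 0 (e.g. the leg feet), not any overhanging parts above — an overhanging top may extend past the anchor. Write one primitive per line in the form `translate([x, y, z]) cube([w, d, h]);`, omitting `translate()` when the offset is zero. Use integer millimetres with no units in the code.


translate([334, 127, 719]) cube([1649, 538, 45]);
translate([368, 161, 0]) cube([86, 86, 719]);
translate([1863, 161, 0]) cube([86, 86, 719]);
translate([368, 545, 0]) cube([86, 86, 719]);
translate([1863, 545, 0]) cube([86, 86, 719]);
translate([454, 161, 621]) cube([1409, 86, 98]);
translate([454, 545, 621]) cube([1409, 86, 98]);
translate([368, 247, 621]) cube([86, 298, 98]);
translate([1863, 247, 621]) cube([86, 298, 98]);


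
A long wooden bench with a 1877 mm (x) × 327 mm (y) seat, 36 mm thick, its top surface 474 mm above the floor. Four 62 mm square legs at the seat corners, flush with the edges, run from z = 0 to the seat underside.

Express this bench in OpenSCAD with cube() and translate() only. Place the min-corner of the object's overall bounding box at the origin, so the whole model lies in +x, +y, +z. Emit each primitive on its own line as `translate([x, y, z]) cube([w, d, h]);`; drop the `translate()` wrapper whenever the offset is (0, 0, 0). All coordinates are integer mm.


translate([0, 0, 438]) cube([1877, 327, 36]);
cube([62, 62, 438]);
translate([0, 265, 0]) cube([62, 62, 438]);
translate([1815, 0, 0]) cube([62, 62, 438]);
translate([1815, 265, 0]) cube([62, 62, 438]);


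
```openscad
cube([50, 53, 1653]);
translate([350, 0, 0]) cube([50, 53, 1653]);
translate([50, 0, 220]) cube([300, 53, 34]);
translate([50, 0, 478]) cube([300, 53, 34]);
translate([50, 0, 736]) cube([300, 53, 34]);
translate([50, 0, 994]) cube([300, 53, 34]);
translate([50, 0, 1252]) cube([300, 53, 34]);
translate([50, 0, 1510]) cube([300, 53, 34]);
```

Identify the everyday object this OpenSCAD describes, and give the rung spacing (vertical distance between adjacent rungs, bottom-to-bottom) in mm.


A ladder. The rung spacing is 258 mm.

Two tall 50×53 posts with 6 short bars between them — a ladder. Adjacent rungs sit at z = 220 and z = 478, so the spacing is 478 − 220 = 258 mm.


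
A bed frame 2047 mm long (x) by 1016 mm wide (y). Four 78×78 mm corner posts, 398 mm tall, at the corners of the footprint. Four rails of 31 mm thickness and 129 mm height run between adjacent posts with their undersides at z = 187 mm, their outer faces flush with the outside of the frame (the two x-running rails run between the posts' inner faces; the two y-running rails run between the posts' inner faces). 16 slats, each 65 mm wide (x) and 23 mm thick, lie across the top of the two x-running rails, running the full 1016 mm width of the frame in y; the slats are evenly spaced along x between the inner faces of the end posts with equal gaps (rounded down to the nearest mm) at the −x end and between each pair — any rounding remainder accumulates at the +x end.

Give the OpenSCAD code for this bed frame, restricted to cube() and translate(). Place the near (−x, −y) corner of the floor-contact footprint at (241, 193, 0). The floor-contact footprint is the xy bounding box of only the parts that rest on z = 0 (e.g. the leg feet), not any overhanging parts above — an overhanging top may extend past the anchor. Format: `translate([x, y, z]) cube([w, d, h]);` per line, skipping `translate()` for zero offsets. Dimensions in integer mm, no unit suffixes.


translate([241, 193, 0]) cube([78, 78, 398]);
translate([241, 1131, 0]) cube([78, 78, 398]);
translate([2210, 193, 0]) cube([78, 78, 398]);
translate([2210, 1131, 0]) cube([78, 78, 398]);
translate([319, 193, 187]) cube([1891, 31, 129]);
translate([319, 1178, 187]) cube([1891, 31, 129]);
translate([241, 271, 187]) cube([31, 860, 129]);
translate([2257, 271, 187]) cube([31, 860, 129]);
translate([369, 193, 316]) cube([65, 1016, 23]);
translate([484, 193, 316]) cube([65, 1016, 23]);
translate([599, 193, 316]) cube([65, 1016, 23]);
translate([714, 193, 316]) cube([65, 1016, 23]);
translate([829, 193, 316]) cube([65, 1016, 23]);
translate([944, 193, 316]) cube([65, 1016, 23]);
translate([1059, 193, 316]) cube([65, 1016, 23]);
translate([1174, 193, 316]) cube([65, 1016, 23]);
translate([1289, 193, 316]) cube([65, 1016, 23]);
translate([1404, 193, 316]) cube([65, 1016, 23]);
translate([1519, 193, 316]) cube([65, 1016, 23]);
translate([1634, 193, 316]) cube([65, 1016, 23]);
translate([1749, 193, 316]) cube([65, 1016, 23]);
translate([1864, 193, 316]) cube([65, 1016, 23]);
translate([1979, 193, 316]) cube([65, 1016, 23]);
translate([2094, 193, 316]) cube([65, 1016, 23]);
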